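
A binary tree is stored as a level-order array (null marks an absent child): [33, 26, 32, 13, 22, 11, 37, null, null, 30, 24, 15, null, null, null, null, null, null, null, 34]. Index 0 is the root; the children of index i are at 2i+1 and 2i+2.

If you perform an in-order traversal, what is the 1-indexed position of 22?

In-order visits the left subtree, then the node, then the right subtree.
At 33: go left to 26.
  At 26: go left to 13.
    13 is a leaf — visit 13.
  Visit 26.
  At 26: go right to 22.
    At 22: go left to 30.
      At 30: go left to 34.
        34 is a leaf — visit 34.
      Visit 30.
      At 30: no right child.
    Visit 22.
    At 22: go right to 24.
      24 is a leaf — visit 24.
Visit 33.
At 33: go right to 32.
  At 32: go left to 11.
    At 11: go left to 15.
      15 is a leaf — visit 15.
    Visit 11.
    At 11: no right child.
  Visit 32.
  At 32: go right to 37.
    37 is a leaf — visit 37.
Full in-order sequence: 13, 26, 34, 30, 22, 24, 33, 15, 11, 32, 37.

5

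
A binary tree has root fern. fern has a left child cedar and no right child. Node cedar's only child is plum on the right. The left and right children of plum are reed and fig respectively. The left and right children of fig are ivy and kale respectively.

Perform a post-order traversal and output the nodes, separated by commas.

reed, ivy, kale, fig, plum, cedar, fern

Post-order visits the left subtree, then the right subtree, then the node.
At fern: go left to cedar.
  At cedar: no left child.
  At cedar: go right to plum.
    At plum: go left to reed.
      reed is a leaf — visit reed.
    At plum: go right to fig.
      At fig: go left to ivy.
        ivy is a leaf — visit ivy.
      At fig: go right to kale.
        kale is a leaf — visit kale.
      Visit fig.
    Visit plum.
  Visit cedar.
At fern: no right child.
Visit fern.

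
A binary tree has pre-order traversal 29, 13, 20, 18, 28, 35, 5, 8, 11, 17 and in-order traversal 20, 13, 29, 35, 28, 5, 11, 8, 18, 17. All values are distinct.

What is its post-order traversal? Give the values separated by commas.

20, 13, 35, 11, 8, 5, 28, 17, 18, 29

The first element of pre-order is the root; it splits in-order into left and right subtrees.
Root 29: left subtree has 2 nodes {20, 13}, right has 7 {35, 28, 5, 11, 8, 18, 17}.
  Root 13: left subtree has 1 node {20}, right has 0 { }.
  Root 18: left subtree has 5 nodes {35, 28, 5, 11, 8}, right has 1 {17}.
    Root 28: left subtree has 1 node {35}, right has 3 {5, 11, 8}.
      Root 5: left subtree has 0 nodes { }, right has 2 {11, 8}.
        Root 8: left subtree has 1 node {11}, right has 0 { }.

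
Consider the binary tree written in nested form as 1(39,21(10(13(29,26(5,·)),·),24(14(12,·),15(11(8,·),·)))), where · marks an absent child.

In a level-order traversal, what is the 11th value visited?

Level-order visits nodes level by level from the root, left to right within each level.
Level 0: 1
Level 1: 39, 21
Level 2: 10, 24
Level 3: 13, 14, 15
Level 4: 29, 26, 12, 11
Level 5: 5, 8
Full level-order sequence: 1, 39, 21, 10, 24, 13, 14, 15, 29, 26, 12, 11, 5, 8.

12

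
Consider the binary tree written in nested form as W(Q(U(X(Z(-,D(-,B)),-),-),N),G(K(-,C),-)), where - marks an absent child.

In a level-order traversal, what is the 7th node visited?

Level-order visits nodes level by level from the root, left to right within each level.
Level 0: W
Level 1: Q, G
Level 2: U, N, K
Level 3: X, C
Level 4: Z
Level 5: D
Level 6: B
Full level-order sequence: W, Q, G, U, N, K, X, C, Z, D, B.

X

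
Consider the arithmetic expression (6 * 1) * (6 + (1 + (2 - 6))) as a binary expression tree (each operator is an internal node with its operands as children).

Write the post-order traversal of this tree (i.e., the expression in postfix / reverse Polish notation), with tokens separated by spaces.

6 1 * 6 1 2 6 - + + *

Post-order on an expression tree gives postfix notation: for each operator, emit left operand, right operand, then the operator.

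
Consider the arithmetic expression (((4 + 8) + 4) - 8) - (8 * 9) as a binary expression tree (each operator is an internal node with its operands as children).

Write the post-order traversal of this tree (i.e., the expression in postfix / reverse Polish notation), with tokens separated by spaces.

Post-order on an expression tree gives postfix notation: for each operator, emit left operand, right operand, then the operator.

4 8 + 4 + 8 - 8 9 * -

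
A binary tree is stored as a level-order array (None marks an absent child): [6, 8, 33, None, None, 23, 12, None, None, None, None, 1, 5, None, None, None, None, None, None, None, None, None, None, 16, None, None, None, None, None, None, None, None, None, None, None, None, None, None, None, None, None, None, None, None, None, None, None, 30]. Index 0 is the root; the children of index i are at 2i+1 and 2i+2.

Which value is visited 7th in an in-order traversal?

In-order visits the left subtree, then the node, then the right subtree.
At 6: go left to 8.
  8 is a leaf — visit 8.
Visit 6.
At 6: go right to 33.
  At 33: go left to 23.
    At 23: go left to 1.
      At 1: go left to 16.
        At 16: go left to 30.
          30 is a leaf — visit 30.
        Visit 16.
        At 16: no right child.
      Visit 1.
      At 1: no right child.
    Visit 23.
    At 23: go right to 5.
      5 is a leaf — visit 5.
  Visit 33.
  At 33: go right to 12.
    12 is a leaf — visit 12.
Full in-order sequence: 8, 6, 30, 16, 1, 23, 5, 33, 12.

5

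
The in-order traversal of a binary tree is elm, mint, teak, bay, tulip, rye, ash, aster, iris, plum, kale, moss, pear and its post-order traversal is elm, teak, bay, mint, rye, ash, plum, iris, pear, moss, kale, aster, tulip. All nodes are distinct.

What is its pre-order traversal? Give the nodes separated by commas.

tulip, mint, elm, bay, teak, aster, ash, rye, kale, iris, plum, moss, pear

The last element of post-order is the root; it splits in-order into left and right subtrees.
Root tulip: left subtree has 4 nodes {elm, mint, teak, bay}, right has 8 {rye, ash, aster, iris, plum, kale, moss, pear}.
  Root mint: left subtree has 1 node {elm}, right has 2 {teak, bay}.
    Root bay: left subtree has 1 node {teak}, right has 0 { }.
  Root aster: left subtree has 2 nodes {rye, ash}, right has 5 {iris, plum, kale, moss, pear}.
    Root ash: left subtree has 1 node {rye}, right has 0 { }.
    Root kale: left subtree has 2 nodes {iris, plum}, right has 2 {moss, pear}.
      Root iris: left subtree has 0 nodes { }, right has 1 {plum}.
      Root moss: left subtree has 0 nodes { }, right has 1 {pear}.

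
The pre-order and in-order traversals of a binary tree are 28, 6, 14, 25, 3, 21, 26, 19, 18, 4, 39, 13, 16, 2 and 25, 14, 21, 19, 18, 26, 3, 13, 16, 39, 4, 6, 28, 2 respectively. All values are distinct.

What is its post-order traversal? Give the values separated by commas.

The first element of pre-order is the root; it splits in-order into left and right subtrees.
Root 28: left subtree has 12 nodes {25, 14, 21, 19, 18, 26, 3, 13, 16, 39, 4, 6}, right has 1 {2}.
  Root 6: left subtree has 11 nodes {25, 14, 21, 19, 18, 26, 3, 13, 16, 39, 4}, right has 0 { }.
    Root 14: left subtree has 1 node {25}, right has 9 {21, 19, 18, 26, 3, 13, 16, 39, 4}.
      Root 3: left subtree has 4 nodes {21, 19, 18, 26}, right has 4 {13, 16, 39, 4}.
        Root 21: left subtree has 0 nodes { }, right has 3 {19, 18, 26}.
          Root 26: left subtree has 2 nodes {19, 18}, right has 0 { }.
            Root 19: left subtree has 0 nodes { }, right has 1 {18}.
        Root 4: left subtree has 3 nodes {13, 16, 39}, right has 0 { }.
          Root 39: left subtree has 2 nodes {13, 16}, right has 0 { }.
            Root 13: left subtree has 0 nodes { }, right has 1 {16}.

25, 18, 19, 26, 21, 16, 13, 39, 4, 3, 14, 6, 2, 28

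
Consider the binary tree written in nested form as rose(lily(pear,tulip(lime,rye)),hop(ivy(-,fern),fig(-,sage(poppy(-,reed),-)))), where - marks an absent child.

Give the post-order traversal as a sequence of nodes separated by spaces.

Post-order visits the left subtree, then the right subtree, then the node.
At rose: go left to lily.
  At lily: go left to pear.
    pear is a leaf — visit pear.
  At lily: go right to tulip.
    At tulip: go left to lime.
      lime is a leaf — visit lime.
    At tulip: go right to rye.
      rye is a leaf — visit rye.
    Visit tulip.
  Visit lily.
At rose: go right to hop.
  At hop: go left to ivy.
    At ivy: no left child.
    At ivy: go right to fern.
      fern is a leaf — visit fern.
    Visit ivy.
  At hop: go right to fig.
    At fig: no left child.
    At fig: go right to sage.
      At sage: go left to poppy.
        At poppy: no left child.
        At poppy: go right to reed.
          reed is a leaf — visit reed.
        Visit poppy.
      At sage: no right child.
      Visit sage.
    Visit fig.
  Visit hop.
Visit rose.

pear lime rye tulip lily fern ivy reed poppy sage fig hop rose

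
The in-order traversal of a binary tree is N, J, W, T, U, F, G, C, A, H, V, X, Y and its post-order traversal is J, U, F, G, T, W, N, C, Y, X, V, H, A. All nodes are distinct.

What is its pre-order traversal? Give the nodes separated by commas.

A, C, N, W, J, T, G, F, U, H, V, X, Y

The last element of post-order is the root; it splits in-order into left and right subtrees.
Root A: left subtree has 8 nodes {N, J, W, T, U, F, G, C}, right has 4 {H, V, X, Y}.
  Root C: left subtree has 7 nodes {N, J, W, T, U, F, G}, right has 0 { }.
    Root N: left subtree has 0 nodes { }, right has 6 {J, W, T, U, F, G}.
      Root W: left subtree has 1 node {J}, right has 4 {T, U, F, G}.
        Root T: left subtree has 0 nodes { }, right has 3 {U, F, G}.
          Root G: left subtree has 2 nodes {U, F}, right has 0 { }.
            Root F: left subtree has 1 node {U}, right has 0 { }.
  Root H: left subtree has 0 nodes { }, right has 3 {V, X, Y}.
    Root V: left subtree has 0 nodes { }, right has 2 {X, Y}.
      Root X: left subtree has 0 nodes { }, right has 1 {Y}.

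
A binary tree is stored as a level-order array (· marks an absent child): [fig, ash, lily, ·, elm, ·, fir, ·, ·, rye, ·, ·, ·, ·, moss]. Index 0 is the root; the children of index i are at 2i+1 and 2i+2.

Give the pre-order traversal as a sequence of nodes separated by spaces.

fig ash elm rye lily fir moss

Pre-order visits the node, then its left subtree, then its right subtree.
Visit fig.
At fig: go left to ash.
  Visit ash.
  At ash: no left child.
  At ash: go right to elm.
    Visit elm.
    At elm: go left to rye.
      rye is a leaf — visit rye.
    At elm: no right child.
At fig: go right to lily.
  Visit lily.
  At lily: no left child.
  At lily: go right to fir.
    Visit fir.
    At fir: no left child.
    At fir: go right to moss.
      moss is a leaf — visit moss.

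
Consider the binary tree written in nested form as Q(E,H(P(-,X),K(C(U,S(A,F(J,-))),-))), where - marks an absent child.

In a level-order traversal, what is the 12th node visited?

Level-order visits nodes level by level from the root, left to right within each level.
Level 0: Q
Level 1: E, H
Level 2: P, K
Level 3: X, C
Level 4: U, S
Level 5: A, F
Level 6: J
Full level-order sequence: Q, E, H, P, K, X, C, U, S, A, F, J.

J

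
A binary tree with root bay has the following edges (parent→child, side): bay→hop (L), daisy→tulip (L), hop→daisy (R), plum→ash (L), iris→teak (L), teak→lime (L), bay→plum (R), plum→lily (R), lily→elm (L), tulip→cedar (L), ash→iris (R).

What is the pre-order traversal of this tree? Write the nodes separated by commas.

Pre-order visits the node, then its left subtree, then its right subtree.
Visit bay.
At bay: go left to hop.
  Visit hop.
  At hop: no left child.
  At hop: go right to daisy.
    Visit daisy.
    At daisy: go left to tulip.
      Visit tulip.
      At tulip: go left to cedar.
        cedar is a leaf — visit cedar.
      At tulip: no right child.
    At daisy: no right child.
At bay: go right to plum.
  Visit plum.
  At plum: go left to ash.
    Visit ash.
    At ash: no left child.
    At ash: go right to iris.
      Visit iris.
      At iris: go left to teak.
        Visit teak.
        At teak: go left to lime.
          lime is a leaf — visit lime.
        At teak: no right child.
      At iris: no right child.
  At plum: go right to lily.
    Visit lily.
    At lily: go left to elm.
      elm is a leaf — visit elm.
    At lily: no right child.

bay, hop, daisy, tulip, cedar, plum, ash, iris, teak, lime, lily, elm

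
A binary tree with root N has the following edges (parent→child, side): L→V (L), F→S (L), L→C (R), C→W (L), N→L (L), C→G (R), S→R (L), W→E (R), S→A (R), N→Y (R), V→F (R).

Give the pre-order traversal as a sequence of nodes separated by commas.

N, L, V, F, S, R, A, C, W, E, G, Y

Pre-order visits the node, then its left subtree, then its right subtree.
Visit N.
At N: go left to L.
  Visit L.
  At L: go left to V.
    Visit V.
    At V: no left child.
    At V: go right to F.
      Visit F.
      At F: go left to S.
        Visit S.
        At S: go left to R.
          R is a leaf — visit R.
        At S: go right to A.
          A is a leaf — visit A.
      At F: no right child.
  At L: go right to C.
    Visit C.
    At C: go left to W.
      Visit W.
      At W: no left child.
      At W: go right to E.
        E is a leaf — visit E.
    At C: go right to G.
      G is a leaf — visit G.
At N: go right to Y.
  Y is a leaf — visit Y.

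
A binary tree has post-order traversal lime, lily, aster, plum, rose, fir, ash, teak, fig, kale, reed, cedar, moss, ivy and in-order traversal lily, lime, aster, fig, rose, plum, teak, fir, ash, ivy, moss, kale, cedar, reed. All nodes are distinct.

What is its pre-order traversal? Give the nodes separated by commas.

ivy, fig, aster, lily, lime, teak, rose, plum, ash, fir, moss, cedar, kale, reed

The last element of post-order is the root; it splits in-order into left and right subtrees.
Root ivy: left subtree has 9 nodes {lily, lime, aster, fig, rose, plum, teak, fir, ash}, right has 4 {moss, kale, cedar, reed}.
  Root fig: left subtree has 3 nodes {lily, lime, aster}, right has 5 {rose, plum, teak, fir, ash}.
    Root aster: left subtree has 2 nodes {lily, lime}, right has 0 { }.
      Root lily: left subtree has 0 nodes { }, right has 1 {lime}.
    Root teak: left subtree has 2 nodes {rose, plum}, right has 2 {fir, ash}.
      Root rose: left subtree has 0 nodes { }, right has 1 {plum}.
      Root ash: left subtree has 1 node {fir}, right has 0 { }.
  Root moss: left subtree has 0 nodes { }, right has 3 {kale, cedar, reed}.
    Root cedar: left subtree has 1 node {kale}, right has 1 {reed}.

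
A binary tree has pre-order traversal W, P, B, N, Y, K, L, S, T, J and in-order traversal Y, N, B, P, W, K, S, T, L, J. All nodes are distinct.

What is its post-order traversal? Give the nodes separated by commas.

Y, N, B, P, T, S, J, L, K, W

The first element of pre-order is the root; it splits in-order into left and right subtrees.
Root W: left subtree has 4 nodes {Y, N, B, P}, right has 5 {K, S, T, L, J}.
  Root P: left subtree has 3 nodes {Y, N, B}, right has 0 { }.
    Root B: left subtree has 2 nodes {Y, N}, right has 0 { }.
      Root N: left subtree has 1 node {Y}, right has 0 { }.
  Root K: left subtree has 0 nodes { }, right has 4 {S, T, L, J}.
    Root L: left subtree has 2 nodes {S, T}, right has 1 {J}.
      Root S: left subtree has 0 nodes { }, right has 1 {T}.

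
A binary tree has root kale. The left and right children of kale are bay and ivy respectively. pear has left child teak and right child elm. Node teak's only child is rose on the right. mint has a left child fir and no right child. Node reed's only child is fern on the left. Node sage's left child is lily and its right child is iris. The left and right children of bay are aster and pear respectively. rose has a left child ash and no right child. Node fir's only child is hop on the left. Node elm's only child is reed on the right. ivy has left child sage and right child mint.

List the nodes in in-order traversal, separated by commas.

In-order visits the left subtree, then the node, then the right subtree.
At kale: go left to bay.
  At bay: go left to aster.
    aster is a leaf — visit aster.
  Visit bay.
  At bay: go right to pear.
    At pear: go left to teak.
      At teak: no left child.
      Visit teak.
      At teak: go right to rose.
        At rose: go left to ash.
          ash is a leaf — visit ash.
        Visit rose.
        At rose: no right child.
    Visit pear.
    At pear: go right to elm.
      At elm: no left child.
      Visit elm.
      At elm: go right to reed.
        At reed: go left to fern.
          fern is a leaf — visit fern.
        Visit reed.
        At reed: no right child.
Visit kale.
At kale: go right to ivy.
  At ivy: go left to sage.
    At sage: go left to lily.
      lily is a leaf — visit lily.
    Visit sage.
    At sage: go right to iris.
      iris is a leaf — visit iris.
  Visit ivy.
  At ivy: go right to mint.
    At mint: go left to fir.
      At fir: go left to hop.
        hop is a leaf — visit hop.
      Visit fir.
      At fir: no right child.
    Visit mint.
    At mint: no right child.

aster, bay, teak, ash, rose, pear, elm, fern, reed, kale, lily, sage, iris, ivy, hop, fir, mint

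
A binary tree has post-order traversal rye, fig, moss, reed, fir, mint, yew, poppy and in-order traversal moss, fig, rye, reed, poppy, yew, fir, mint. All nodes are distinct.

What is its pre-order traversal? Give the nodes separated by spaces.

poppy reed moss fig rye yew mint fir

The last element of post-order is the root; it splits in-order into left and right subtrees.
Root poppy: left subtree has 4 nodes {moss, fig, rye, reed}, right has 3 {yew, fir, mint}.
  Root reed: left subtree has 3 nodes {moss, fig, rye}, right has 0 { }.
    Root moss: left subtree has 0 nodes { }, right has 2 {fig, rye}.
      Root fig: left subtree has 0 nodes { }, right has 1 {rye}.
  Root yew: left subtree has 0 nodes { }, right has 2 {fir, mint}.
    Root mint: left subtree has 1 node {fir}, right has 0 { }.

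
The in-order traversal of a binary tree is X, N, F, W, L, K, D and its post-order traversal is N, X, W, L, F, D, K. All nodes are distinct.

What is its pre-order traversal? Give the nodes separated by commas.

K, F, X, N, L, W, D

The last element of post-order is the root; it splits in-order into left and right subtrees.
Root K: left subtree has 5 nodes {X, N, F, W, L}, right has 1 {D}.
  Root F: left subtree has 2 nodes {X, N}, right has 2 {W, L}.
    Root X: left subtree has 0 nodes { }, right has 1 {N}.
    Root L: left subtree has 1 node {W}, right has 0 { }.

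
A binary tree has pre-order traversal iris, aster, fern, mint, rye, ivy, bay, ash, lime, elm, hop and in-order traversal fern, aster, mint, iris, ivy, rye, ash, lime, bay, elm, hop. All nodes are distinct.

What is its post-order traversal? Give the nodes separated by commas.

fern, mint, aster, ivy, lime, ash, hop, elm, bay, rye, iris

The first element of pre-order is the root; it splits in-order into left and right subtrees.
Root iris: left subtree has 3 nodes {fern, aster, mint}, right has 7 {ivy, rye, ash, lime, bay, elm, hop}.
  Root aster: left subtree has 1 node {fern}, right has 1 {mint}.
  Root rye: left subtree has 1 node {ivy}, right has 5 {ash, lime, bay, elm, hop}.
    Root bay: left subtree has 2 nodes {ash, lime}, right has 2 {elm, hop}.
      Root ash: left subtree has 0 nodes { }, right has 1 {lime}.
      Root elm: left subtree has 0 nodes { }, right has 1 {hop}.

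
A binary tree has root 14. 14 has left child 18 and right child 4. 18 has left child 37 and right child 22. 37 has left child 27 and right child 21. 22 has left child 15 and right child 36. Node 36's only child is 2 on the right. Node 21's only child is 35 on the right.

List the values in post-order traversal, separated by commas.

Post-order visits the left subtree, then the right subtree, then the node.
At 14: go left to 18.
  At 18: go left to 37.
    At 37: go left to 27.
      27 is a leaf — visit 27.
    At 37: go right to 21.
      At 21: no left child.
      At 21: go right to 35.
        35 is a leaf — visit 35.
      Visit 21.
    Visit 37.
  At 18: go right to 22.
    At 22: go left to 15.
      15 is a leaf — visit 15.
    At 22: go right to 36.
      At 36: no left child.
      At 36: go right to 2.
        2 is a leaf — visit 2.
      Visit 36.
    Visit 22.
  Visit 18.
At 14: go right to 4.
  4 is a leaf — visit 4.
Visit 14.

27, 35, 21, 37, 15, 2, 36, 22, 18, 4, 14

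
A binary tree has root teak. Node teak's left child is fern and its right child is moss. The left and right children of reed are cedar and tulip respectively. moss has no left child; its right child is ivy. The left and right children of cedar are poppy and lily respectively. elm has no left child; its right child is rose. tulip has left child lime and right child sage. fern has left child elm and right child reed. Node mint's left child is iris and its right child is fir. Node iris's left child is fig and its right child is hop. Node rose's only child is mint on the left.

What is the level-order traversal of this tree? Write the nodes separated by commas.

Level-order visits nodes level by level from the root, left to right within each level.
Level 0: teak
Level 1: fern, moss
Level 2: elm, reed, ivy
Level 3: rose, cedar, tulip
Level 4: mint, poppy, lily, lime, sage
Level 5: iris, fir
Level 6: fig, hop

teak, fern, moss, elm, reed, ivy, rose, cedar, tulip, mint, poppy, lily, lime, sage, iris, fir, fig, hop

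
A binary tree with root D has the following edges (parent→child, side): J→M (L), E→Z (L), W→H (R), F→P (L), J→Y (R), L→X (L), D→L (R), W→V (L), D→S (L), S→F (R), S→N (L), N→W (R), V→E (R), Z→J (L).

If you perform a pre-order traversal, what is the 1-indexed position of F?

Pre-order visits the node, then its left subtree, then its right subtree.
Visit D.
At D: go left to S.
  Visit S.
  At S: go left to N.
    Visit N.
    At N: no left child.
    At N: go right to W.
      Visit W.
      At W: go left to V.
        Visit V.
        At V: no left child.
        At V: go right to E.
          Visit E.
          At E: go left to Z.
            Visit Z.
            At Z: go left to J.
              Visit J.
              At J: go left to M.
                M is a leaf — visit M.
              At J: go right to Y.
                Y is a leaf — visit Y.
            At Z: no right child.
          At E: no right child.
      At W: go right to H.
        H is a leaf — visit H.
  At S: go right to F.
    Visit F.
    At F: go left to P.
      P is a leaf — visit P.
    At F: no right child.
At D: go right to L.
  Visit L.
  At L: go left to X.
    X is a leaf — visit X.
  At L: no right child.
Full pre-order sequence: D, S, N, W, V, E, Z, J, M, Y, H, F, P, L, X.

12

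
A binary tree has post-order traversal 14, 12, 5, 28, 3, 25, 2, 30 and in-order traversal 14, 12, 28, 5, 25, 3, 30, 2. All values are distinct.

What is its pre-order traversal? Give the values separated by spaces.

The last element of post-order is the root; it splits in-order into left and right subtrees.
Root 30: left subtree has 6 nodes {14, 12, 28, 5, 25, 3}, right has 1 {2}.
  Root 25: left subtree has 4 nodes {14, 12, 28, 5}, right has 1 {3}.
    Root 28: left subtree has 2 nodes {14, 12}, right has 1 {5}.
      Root 12: left subtree has 1 node {14}, right has 0 { }.

30 25 28 12 14 5 3 2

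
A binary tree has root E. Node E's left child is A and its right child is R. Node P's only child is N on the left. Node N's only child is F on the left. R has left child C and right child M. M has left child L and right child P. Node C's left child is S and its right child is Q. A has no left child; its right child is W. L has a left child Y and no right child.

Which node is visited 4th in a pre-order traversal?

Pre-order visits the node, then its left subtree, then its right subtree.
Visit E.
At E: go left to A.
  Visit A.
  At A: no left child.
  At A: go right to W.
    W is a leaf — visit W.
At E: go right to R.
  Visit R.
  At R: go left to C.
    Visit C.
    At C: go left to S.
      S is a leaf — visit S.
    At C: go right to Q.
      Q is a leaf — visit Q.
  At R: go right to M.
    Visit M.
    At M: go left to L.
      Visit L.
      At L: go left to Y.
        Y is a leaf — visit Y.
      At L: no right child.
    At M: go right to P.
      Visit P.
      At P: go left to N.
        Visit N.
        At N: go left to F.
          F is a leaf — visit F.
        At N: no right child.
      At P: no right child.
Full pre-order sequence: E, A, W, R, C, S, Q, M, L, Y, P, N, F.

R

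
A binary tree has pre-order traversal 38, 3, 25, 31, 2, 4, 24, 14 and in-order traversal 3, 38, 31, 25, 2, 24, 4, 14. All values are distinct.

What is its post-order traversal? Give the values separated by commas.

The first element of pre-order is the root; it splits in-order into left and right subtrees.
Root 38: left subtree has 1 node {3}, right has 6 {31, 25, 2, 24, 4, 14}.
  Root 25: left subtree has 1 node {31}, right has 4 {2, 24, 4, 14}.
    Root 2: left subtree has 0 nodes { }, right has 3 {24, 4, 14}.
      Root 4: left subtree has 1 node {24}, right has 1 {14}.

3, 31, 24, 14, 4, 2, 25, 38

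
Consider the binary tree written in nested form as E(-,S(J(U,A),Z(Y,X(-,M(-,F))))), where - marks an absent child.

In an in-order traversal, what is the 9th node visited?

M

In-order visits the left subtree, then the node, then the right subtree.
At E: no left child.
Visit E.
At E: go right to S.
  At S: go left to J.
    At J: go left to U.
      U is a leaf — visit U.
    Visit J.
    At J: go right to A.
      A is a leaf — visit A.
  Visit S.
  At S: go right to Z.
    At Z: go left to Y.
      Y is a leaf — visit Y.
    Visit Z.
    At Z: go right to X.
      At X: no left child.
      Visit X.
      At X: go right to M.
        At M: no left child.
        Visit M.
        At M: go right to F.
          F is a leaf — visit F.
Full in-order sequence: E, U, J, A, S, Y, Z, X, M, F.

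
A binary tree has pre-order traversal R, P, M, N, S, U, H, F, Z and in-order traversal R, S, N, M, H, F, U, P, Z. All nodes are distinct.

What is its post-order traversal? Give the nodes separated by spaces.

The first element of pre-order is the root; it splits in-order into left and right subtrees.
Root R: left subtree has 0 nodes { }, right has 8 {S, N, M, H, F, U, P, Z}.
  Root P: left subtree has 6 nodes {S, N, M, H, F, U}, right has 1 {Z}.
    Root M: left subtree has 2 nodes {S, N}, right has 3 {H, F, U}.
      Root N: left subtree has 1 node {S}, right has 0 { }.
      Root U: left subtree has 2 nodes {H, F}, right has 0 { }.
        Root H: left subtree has 0 nodes { }, right has 1 {F}.

S N F H U M Z P R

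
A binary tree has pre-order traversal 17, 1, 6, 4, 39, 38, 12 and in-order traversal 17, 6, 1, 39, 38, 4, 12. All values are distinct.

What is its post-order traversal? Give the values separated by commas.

6, 38, 39, 12, 4, 1, 17

The first element of pre-order is the root; it splits in-order into left and right subtrees.
Root 17: left subtree has 0 nodes { }, right has 6 {6, 1, 39, 38, 4, 12}.
  Root 1: left subtree has 1 node {6}, right has 4 {39, 38, 4, 12}.
    Root 4: left subtree has 2 nodes {39, 38}, right has 1 {12}.
      Root 39: left subtree has 0 nodes { }, right has 1 {38}.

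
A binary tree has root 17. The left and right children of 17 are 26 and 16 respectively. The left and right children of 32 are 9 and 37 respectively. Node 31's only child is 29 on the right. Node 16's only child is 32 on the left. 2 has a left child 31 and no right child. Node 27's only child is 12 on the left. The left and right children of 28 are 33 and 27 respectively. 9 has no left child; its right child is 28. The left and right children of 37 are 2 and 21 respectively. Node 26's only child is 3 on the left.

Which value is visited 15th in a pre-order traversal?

Pre-order visits the node, then its left subtree, then its right subtree.
Visit 17.
At 17: go left to 26.
  Visit 26.
  At 26: go left to 3.
    3 is a leaf — visit 3.
  At 26: no right child.
At 17: go right to 16.
  Visit 16.
  At 16: go left to 32.
    Visit 32.
    At 32: go left to 9.
      Visit 9.
      At 9: no left child.
      At 9: go right to 28.
        Visit 28.
        At 28: go left to 33.
          33 is a leaf — visit 33.
        At 28: go right to 27.
          Visit 27.
          At 27: go left to 12.
            12 is a leaf — visit 12.
          At 27: no right child.
    At 32: go right to 37.
      Visit 37.
      At 37: go left to 2.
        Visit 2.
        At 2: go left to 31.
          Visit 31.
          At 31: no left child.
          At 31: go right to 29.
            29 is a leaf — visit 29.
        At 2: no right child.
      At 37: go right to 21.
        21 is a leaf — visit 21.
  At 16: no right child.
Full pre-order sequence: 17, 26, 3, 16, 32, 9, 28, 33, 27, 12, 37, 2, 31, 29, 21.

21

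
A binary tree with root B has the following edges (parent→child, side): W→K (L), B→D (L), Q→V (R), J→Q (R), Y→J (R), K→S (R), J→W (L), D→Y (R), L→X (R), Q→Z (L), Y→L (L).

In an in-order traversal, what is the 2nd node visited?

L

In-order visits the left subtree, then the node, then the right subtree.
At B: go left to D.
  At D: no left child.
  Visit D.
  At D: go right to Y.
    At Y: go left to L.
      At L: no left child.
      Visit L.
      At L: go right to X.
        X is a leaf — visit X.
    Visit Y.
    At Y: go right to J.
      At J: go left to W.
        At W: go left to K.
          At K: no left child.
          Visit K.
          At K: go right to S.
            S is a leaf — visit S.
        Visit W.
        At W: no right child.
      Visit J.
      At J: go right to Q.
        At Q: go left to Z.
          Z is a leaf — visit Z.
        Visit Q.
        At Q: go right to V.
          V is a leaf — visit V.
Visit B.
At B: no right child.
Full in-order sequence: D, L, X, Y, K, S, W, J, Z, Q, V, B.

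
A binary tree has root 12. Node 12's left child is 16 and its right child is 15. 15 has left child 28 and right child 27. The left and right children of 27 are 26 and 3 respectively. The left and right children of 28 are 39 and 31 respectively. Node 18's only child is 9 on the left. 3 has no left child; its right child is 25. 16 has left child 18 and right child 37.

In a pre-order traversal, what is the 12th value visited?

3

Pre-order visits the node, then its left subtree, then its right subtree.
Visit 12.
At 12: go left to 16.
  Visit 16.
  At 16: go left to 18.
    Visit 18.
    At 18: go left to 9.
      9 is a leaf — visit 9.
    At 18: no right child.
  At 16: go right to 37.
    37 is a leaf — visit 37.
At 12: go right to 15.
  Visit 15.
  At 15: go left to 28.
    Visit 28.
    At 28: go left to 39.
      39 is a leaf — visit 39.
    At 28: go right to 31.
      31 is a leaf — visit 31.
  At 15: go right to 27.
    Visit 27.
    At 27: go left to 26.
      26 is a leaf — visit 26.
    At 27: go right to 3.
      Visit 3.
      At 3: no left child.
      At 3: go right to 25.
        25 is a leaf — visit 25.
Full pre-order sequence: 12, 16, 18, 9, 37, 15, 28, 39, 31, 27, 26, 3, 25.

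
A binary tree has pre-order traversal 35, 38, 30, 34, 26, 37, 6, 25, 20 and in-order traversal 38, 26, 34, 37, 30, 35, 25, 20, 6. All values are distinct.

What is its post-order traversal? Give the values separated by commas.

26, 37, 34, 30, 38, 20, 25, 6, 35

The first element of pre-order is the root; it splits in-order into left and right subtrees.
Root 35: left subtree has 5 nodes {38, 26, 34, 37, 30}, right has 3 {25, 20, 6}.
  Root 38: left subtree has 0 nodes { }, right has 4 {26, 34, 37, 30}.
    Root 30: left subtree has 3 nodes {26, 34, 37}, right has 0 { }.
      Root 34: left subtree has 1 node {26}, right has 1 {37}.
  Root 6: left subtree has 2 nodes {25, 20}, right has 0 { }.
    Root 25: left subtree has 0 nodes { }, right has 1 {20}.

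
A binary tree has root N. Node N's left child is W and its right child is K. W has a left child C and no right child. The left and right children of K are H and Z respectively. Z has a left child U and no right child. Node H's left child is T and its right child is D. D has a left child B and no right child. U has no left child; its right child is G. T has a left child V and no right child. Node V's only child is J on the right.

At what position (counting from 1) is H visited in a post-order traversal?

8

Post-order visits the left subtree, then the right subtree, then the node.
At N: go left to W.
  At W: go left to C.
    C is a leaf — visit C.
  At W: no right child.
  Visit W.
At N: go right to K.
  At K: go left to H.
    At H: go left to T.
      At T: go left to V.
        At V: no left child.
        At V: go right to J.
          J is a leaf — visit J.
        Visit V.
      At T: no right child.
      Visit T.
    At H: go right to D.
      At D: go left to B.
        B is a leaf — visit B.
      At D: no right child.
      Visit D.
    Visit H.
  At K: go right to Z.
    At Z: go left to U.
      At U: no left child.
      At U: go right to G.
        G is a leaf — visit G.
      Visit U.
    At Z: no right child.
    Visit Z.
  Visit K.
Visit N.
Full post-order sequence: C, W, J, V, T, B, D, H, G, U, Z, K, N.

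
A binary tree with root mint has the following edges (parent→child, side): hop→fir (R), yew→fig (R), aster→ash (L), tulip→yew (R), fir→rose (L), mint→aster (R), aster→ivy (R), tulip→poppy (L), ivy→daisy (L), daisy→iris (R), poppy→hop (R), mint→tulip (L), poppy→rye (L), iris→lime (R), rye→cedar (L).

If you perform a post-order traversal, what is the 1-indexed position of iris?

Post-order visits the left subtree, then the right subtree, then the node.
At mint: go left to tulip.
  At tulip: go left to poppy.
    At poppy: go left to rye.
      At rye: go left to cedar.
        cedar is a leaf — visit cedar.
      At rye: no right child.
      Visit rye.
    At poppy: go right to hop.
      At hop: no left child.
      At hop: go right to fir.
        At fir: go left to rose.
          rose is a leaf — visit rose.
        At fir: no right child.
        Visit fir.
      Visit hop.
    Visit poppy.
  At tulip: go right to yew.
    At yew: no left child.
    At yew: go right to fig.
      fig is a leaf — visit fig.
    Visit yew.
  Visit tulip.
At mint: go right to aster.
  At aster: go left to ash.
    ash is a leaf — visit ash.
  At aster: go right to ivy.
    At ivy: go left to daisy.
      At daisy: no left child.
      At daisy: go right to iris.
        At iris: no left child.
        At iris: go right to lime.
          lime is a leaf — visit lime.
        Visit iris.
      Visit daisy.
    At ivy: no right child.
    Visit ivy.
  Visit aster.
Visit mint.
Full post-order sequence: cedar, rye, rose, fir, hop, poppy, fig, yew, tulip, ash, lime, iris, daisy, ivy, aster, mint.

12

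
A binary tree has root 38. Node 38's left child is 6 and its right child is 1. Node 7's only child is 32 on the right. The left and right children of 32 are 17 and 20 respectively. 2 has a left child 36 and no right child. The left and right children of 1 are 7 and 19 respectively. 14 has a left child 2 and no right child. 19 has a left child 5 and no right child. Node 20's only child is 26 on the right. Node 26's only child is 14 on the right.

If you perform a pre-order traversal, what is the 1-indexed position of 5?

13

Pre-order visits the node, then its left subtree, then its right subtree.
Visit 38.
At 38: go left to 6.
  6 is a leaf — visit 6.
At 38: go right to 1.
  Visit 1.
  At 1: go left to 7.
    Visit 7.
    At 7: no left child.
    At 7: go right to 32.
      Visit 32.
      At 32: go left to 17.
        17 is a leaf — visit 17.
      At 32: go right to 20.
        Visit 20.
        At 20: no left child.
        At 20: go right to 26.
          Visit 26.
          At 26: no left child.
          At 26: go right to 14.
            Visit 14.
            At 14: go left to 2.
              Visit 2.
              At 2: go left to 36.
                36 is a leaf — visit 36.
              At 2: no right child.
            At 14: no right child.
  At 1: go right to 19.
    Visit 19.
    At 19: go left to 5.
      5 is a leaf — visit 5.
    At 19: no right child.
Full pre-order sequence: 38, 6, 1, 7, 32, 17, 20, 26, 14, 2, 36, 19, 5.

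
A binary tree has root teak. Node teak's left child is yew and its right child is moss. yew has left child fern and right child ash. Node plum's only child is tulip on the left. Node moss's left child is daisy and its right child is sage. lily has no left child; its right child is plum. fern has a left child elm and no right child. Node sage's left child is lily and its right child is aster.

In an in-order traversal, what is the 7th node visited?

In-order visits the left subtree, then the node, then the right subtree.
At teak: go left to yew.
  At yew: go left to fern.
    At fern: go left to elm.
      elm is a leaf — visit elm.
    Visit fern.
    At fern: no right child.
  Visit yew.
  At yew: go right to ash.
    ash is a leaf — visit ash.
Visit teak.
At teak: go right to moss.
  At moss: go left to daisy.
    daisy is a leaf — visit daisy.
  Visit moss.
  At moss: go right to sage.
    At sage: go left to lily.
      At lily: no left child.
      Visit lily.
      At lily: go right to plum.
        At plum: go left to tulip.
          tulip is a leaf — visit tulip.
        Visit plum.
        At plum: no right child.
    Visit sage.
    At sage: go right to aster.
      aster is a leaf — visit aster.
Full in-order sequence: elm, fern, yew, ash, teak, daisy, moss, lily, tulip, plum, sage, aster.

moss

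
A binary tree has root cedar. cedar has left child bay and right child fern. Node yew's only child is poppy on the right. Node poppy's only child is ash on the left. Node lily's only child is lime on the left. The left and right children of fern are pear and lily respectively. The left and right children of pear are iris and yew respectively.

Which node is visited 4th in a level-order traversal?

Level-order visits nodes level by level from the root, left to right within each level.
Level 0: cedar
Level 1: bay, fern
Level 2: pear, lily
Level 3: iris, yew, lime
Level 4: poppy
Level 5: ash
Full level-order sequence: cedar, bay, fern, pear, lily, iris, yew, lime, poppy, ash.

pear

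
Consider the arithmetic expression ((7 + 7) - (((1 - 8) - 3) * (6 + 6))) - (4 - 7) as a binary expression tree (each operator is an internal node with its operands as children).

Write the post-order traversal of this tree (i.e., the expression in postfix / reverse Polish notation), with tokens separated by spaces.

Post-order on an expression tree gives postfix notation: for each operator, emit left operand, right operand, then the operator.

7 7 + 1 8 - 3 - 6 6 + * - 4 7 - -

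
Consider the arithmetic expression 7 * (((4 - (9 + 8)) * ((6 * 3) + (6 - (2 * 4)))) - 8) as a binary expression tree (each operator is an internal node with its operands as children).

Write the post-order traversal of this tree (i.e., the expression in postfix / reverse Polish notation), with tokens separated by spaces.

7 4 9 8 + - 6 3 * 6 2 4 * - + * 8 - *

Post-order on an expression tree gives postfix notation: for each operator, emit left operand, right operand, then the operator.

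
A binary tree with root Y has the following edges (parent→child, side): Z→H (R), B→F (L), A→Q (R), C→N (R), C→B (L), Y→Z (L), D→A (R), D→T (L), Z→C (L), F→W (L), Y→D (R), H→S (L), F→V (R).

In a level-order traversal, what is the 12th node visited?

Level-order visits nodes level by level from the root, left to right within each level.
Level 0: Y
Level 1: Z, D
Level 2: C, H, T, A
Level 3: B, N, S, Q
Level 4: F
Level 5: W, V
Full level-order sequence: Y, Z, D, C, H, T, A, B, N, S, Q, F, W, V.

F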